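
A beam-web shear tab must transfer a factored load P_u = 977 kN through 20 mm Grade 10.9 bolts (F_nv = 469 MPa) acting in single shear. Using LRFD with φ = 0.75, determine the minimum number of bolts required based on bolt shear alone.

A_b = π·20²/4 = 314.2 mm².
Per-bolt design strength φR_n = 0.75 × 469 × 314.2 × 1 / 1000 = 110.5 kN.
n ≥ 977 / 110.5 = 8.841 → use 9 bolts.

9 bolts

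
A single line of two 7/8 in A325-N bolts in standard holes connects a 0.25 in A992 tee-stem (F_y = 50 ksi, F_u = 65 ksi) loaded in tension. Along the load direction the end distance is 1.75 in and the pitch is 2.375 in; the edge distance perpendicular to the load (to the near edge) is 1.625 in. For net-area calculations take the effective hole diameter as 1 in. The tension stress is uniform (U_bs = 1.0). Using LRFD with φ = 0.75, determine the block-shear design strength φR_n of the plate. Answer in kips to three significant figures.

Shear plane L_v = 1.75 + 1·2.375 = 4.125 in; A_gv = 4.125 × 0.25 = 1.031 in².
A_nv = (4.125 − 1.5·1) × 0.25 = 0.6562 in².
A_nt = (1.625 − 0.5·1) × 0.25 = 0.2812 in².
0.6 F_u A_nv = 25.59 kips; 0.6 F_y A_gv = 30.94 kips → shear rupture governs the shear term.
R_n = 25.59 + 1.0 × 65 × 0.2812 = 43.88 kips.
Design strength φR_n = 0.75 × 43.88 = 32.9 kips.

32.9 kips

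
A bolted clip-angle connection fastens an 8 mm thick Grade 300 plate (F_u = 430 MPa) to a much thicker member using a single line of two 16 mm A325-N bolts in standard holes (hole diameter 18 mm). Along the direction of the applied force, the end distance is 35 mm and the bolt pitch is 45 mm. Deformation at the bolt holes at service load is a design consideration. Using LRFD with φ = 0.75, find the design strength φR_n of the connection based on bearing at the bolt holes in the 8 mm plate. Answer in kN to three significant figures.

164 kN

Per bolt r_n = 1.2 l_c t F_u ≤ 2.4 d t F_u; upper limit = 2.4 × 16 × 8 × 430 / 1000 = 132.1 kN.
Edge bolt: l_c = 35 − 18/2 = 26 mm → 1.2 × 26 × 8 × 430 / 1000 = 107.3 → r_n = 107.3 kN.
Interior bolts: l_c = 45 − 18 = 27 mm → 1.2 × 27 × 8 × 430 / 1000 = 111.5 → r_n = 111.5 kN.
R_n = 1 × 107.3 + 1 × 111.5 = 218.8 kN.
Design strength φR_n = 0.75 × 218.8 = 164 kN.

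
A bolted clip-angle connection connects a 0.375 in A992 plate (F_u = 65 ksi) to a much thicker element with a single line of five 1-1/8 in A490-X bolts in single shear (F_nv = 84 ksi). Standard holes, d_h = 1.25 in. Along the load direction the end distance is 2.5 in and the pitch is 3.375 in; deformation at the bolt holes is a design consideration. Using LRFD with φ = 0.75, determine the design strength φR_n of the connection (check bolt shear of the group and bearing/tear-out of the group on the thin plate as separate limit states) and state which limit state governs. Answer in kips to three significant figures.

228 kips (bearing governs)

Bolt shear: A_b = π·1.125²/4 = 0.994 in²; R_n = 84 × 0.994 × 5 × 1 = 417.5 kips → 0.75 × 417.5 = 313 kips.
Bearing (1.2 l_c t F_u ≤ 2.4 d t F_u): upper limit = 2.4·1.125·0.375·65 = 65.81 kips.
  Edge l_c = 2.5 − 1.25/2 = 1.875 → r_n = 54.84 kips; interior l_c = 3.375 − 1.25 = 2.125 → r_n = 62.16 kips.
  R_n,bearing = 1·54.84 + 4·62.16 = 303.5 kips → 0.75 × 303.5 = 228 kips.
Bearing governs: 228 kips.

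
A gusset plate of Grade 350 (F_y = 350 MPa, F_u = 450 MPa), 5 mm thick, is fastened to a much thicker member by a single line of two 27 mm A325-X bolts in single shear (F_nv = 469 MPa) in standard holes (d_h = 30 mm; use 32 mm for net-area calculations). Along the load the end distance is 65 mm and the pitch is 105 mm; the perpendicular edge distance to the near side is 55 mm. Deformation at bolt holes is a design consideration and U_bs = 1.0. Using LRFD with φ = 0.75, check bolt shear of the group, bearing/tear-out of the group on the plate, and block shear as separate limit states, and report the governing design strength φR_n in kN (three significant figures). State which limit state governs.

Bolt shear: A_b = π·27²/4 = 572.6 mm²; R_n = 469 × 572.6 × 2 × 1 / 1000 = 537.1 kN → 0.75 × 537.1 = 403 kN.
Bearing: edge l_c = 50, r_n = 135 kN; interior l_c = 75, r_n = 145.8 kN; R_n = 135 + 1·145.8 = 280.8 kN → 211 kN.
Block shear: A_gv = 850, A_nv = 610, A_nt = 195 mm²; R_n = min(0.6F_uA_nv, 0.6F_yA_gv) + U_bs·F_u·A_nt = 252.5 kN → 189 kN.
Block shear governs: 189 kN.

189 kN (block shear governs)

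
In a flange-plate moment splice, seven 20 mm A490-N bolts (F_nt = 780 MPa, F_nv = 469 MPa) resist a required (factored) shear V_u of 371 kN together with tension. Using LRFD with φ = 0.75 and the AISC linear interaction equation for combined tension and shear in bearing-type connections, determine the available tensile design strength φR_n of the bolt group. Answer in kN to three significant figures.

A_b = π·20²/4 = 314.2 mm²; f_rv = 371 × 1000 / (7 × 314.2) = 168.7 MPa.
F'_nt = 1.3 F_nt − (F_nt / φF_nv) f_rv = 1.3·780 − (780/(0.75·469))·168.7 = 639.9 MPa, capped at F_nt → F'_nt = 639.9 MPa.
R_n = F'_nt · A_b · n = 639.9 × 314.2 × 7 / 1000 = 1407 kN.
Design strength φR_n = 0.75 × 1407 = 1060 kN.

1060 kN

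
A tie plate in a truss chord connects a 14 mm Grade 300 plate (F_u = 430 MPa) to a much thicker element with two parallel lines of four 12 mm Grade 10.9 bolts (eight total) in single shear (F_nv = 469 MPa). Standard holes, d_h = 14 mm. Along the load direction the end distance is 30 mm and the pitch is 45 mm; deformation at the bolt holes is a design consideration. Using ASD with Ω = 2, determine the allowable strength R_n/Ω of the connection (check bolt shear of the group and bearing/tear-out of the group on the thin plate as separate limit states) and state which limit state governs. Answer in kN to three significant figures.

212 kN (bolt shear governs)

Bolt shear: A_b = π·12²/4 = 113.1 mm²; R_n = 469 × 113.1 × 8 × 1 / 1000 = 424.3 kN → 424.3 / 2 = 212 kN.
Bearing (1.2 l_c t F_u ≤ 2.4 d t F_u): upper limit = 2.4·12·14·430 / 1000 = 173.4 kN.
  Edge l_c = 30 − 14/2 = 23 → r_n = 166.2 kN; interior l_c = 45 − 14 = 31 → r_n = 173.4 kN.
  R_n,bearing = 2·166.2 + 6·173.4 = 1373 kN → 1373 / 2 = 686 kN.
Bolt shear governs: 212 kN.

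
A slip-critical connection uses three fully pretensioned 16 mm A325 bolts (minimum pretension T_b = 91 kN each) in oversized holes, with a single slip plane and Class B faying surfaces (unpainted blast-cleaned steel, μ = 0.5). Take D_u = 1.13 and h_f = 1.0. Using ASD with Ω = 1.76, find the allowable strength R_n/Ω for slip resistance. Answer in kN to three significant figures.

87.6 kN

R_n = μ · D_u · h_f · T_b · n_s · n_b = 0.5 × 1.13 × 1.0 × 91 × 1 × 3 = 154.2 kN.
Allowable strength R_n/Ω = 154.2 / 1.76 = 87.6 kN.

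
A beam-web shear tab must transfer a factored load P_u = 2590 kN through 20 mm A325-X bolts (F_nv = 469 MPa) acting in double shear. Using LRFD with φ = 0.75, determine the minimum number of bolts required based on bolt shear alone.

A_b = π·20²/4 = 314.2 mm².
Per-bolt design strength φR_n = 0.75 × 469 × 314.2 × 2 / 1000 = 221 kN.
n ≥ 2590 / 221 = 11.72 → use 12 bolts.

12 bolts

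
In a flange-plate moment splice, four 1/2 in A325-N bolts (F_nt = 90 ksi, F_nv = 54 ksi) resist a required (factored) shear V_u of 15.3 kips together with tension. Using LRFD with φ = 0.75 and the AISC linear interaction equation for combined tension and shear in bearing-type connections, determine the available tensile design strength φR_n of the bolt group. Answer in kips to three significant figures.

43.4 kips

A_b = π·0.5²/4 = 0.1963 in²; f_rv = 15.3 / (4 × 0.1963) = 19.48 ksi.
F'_nt = 1.3 F_nt − (F_nt / φF_nv) f_rv = 1.3·90 − (90/(0.75·54))·19.48 = 73.71 ksi, capped at F_nt → F'_nt = 73.71 ksi.
R_n = F'_nt · A_b · n = 73.71 × 0.1963 × 4 = 57.89 kips.
Design strength φR_n = 0.75 × 57.89 = 43.4 kips.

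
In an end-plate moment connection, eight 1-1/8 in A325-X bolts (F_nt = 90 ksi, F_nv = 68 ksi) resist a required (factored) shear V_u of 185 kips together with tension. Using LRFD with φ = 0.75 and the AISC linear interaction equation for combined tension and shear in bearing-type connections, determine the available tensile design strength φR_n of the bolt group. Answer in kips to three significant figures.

453 kips

A_b = π·1.125²/4 = 0.994 in²; f_rv = 185 / (8 × 0.994) = 23.26 ksi.
F'_nt = 1.3 F_nt − (F_nt / φF_nv) f_rv = 1.3·90 − (90/(0.75·68))·23.26 = 75.95 ksi, capped at F_nt → F'_nt = 75.95 ksi.
R_n = F'_nt · A_b · n = 75.95 × 0.994 × 8 = 603.9 kips.
Design strength φR_n = 0.75 × 603.9 = 453 kips.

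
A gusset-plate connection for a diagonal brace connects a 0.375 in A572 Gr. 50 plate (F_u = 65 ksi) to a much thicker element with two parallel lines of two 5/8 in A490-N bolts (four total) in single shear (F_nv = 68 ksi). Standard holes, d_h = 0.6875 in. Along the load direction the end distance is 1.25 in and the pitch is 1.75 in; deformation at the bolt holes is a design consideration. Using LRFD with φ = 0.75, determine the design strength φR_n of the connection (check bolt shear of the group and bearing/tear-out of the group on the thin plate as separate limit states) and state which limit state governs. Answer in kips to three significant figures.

Bolt shear: A_b = π·0.625²/4 = 0.3068 in²; R_n = 68 × 0.3068 × 4 × 1 = 83.45 kips → 0.75 × 83.45 = 62.6 kips.
Bearing (1.2 l_c t F_u ≤ 2.4 d t F_u): upper limit = 2.4·0.625·0.375·65 = 36.56 kips.
  Edge l_c = 1.25 − 0.6875/2 = 0.9062 → r_n = 26.51 kips; interior l_c = 1.75 − 0.6875 = 1.062 → r_n = 31.08 kips.
  R_n,bearing = 2·26.51 + 2·31.08 = 115.2 kips → 0.75 × 115.2 = 86.4 kips.
Bolt shear governs: 62.6 kips.

62.6 kips (bolt shear governs)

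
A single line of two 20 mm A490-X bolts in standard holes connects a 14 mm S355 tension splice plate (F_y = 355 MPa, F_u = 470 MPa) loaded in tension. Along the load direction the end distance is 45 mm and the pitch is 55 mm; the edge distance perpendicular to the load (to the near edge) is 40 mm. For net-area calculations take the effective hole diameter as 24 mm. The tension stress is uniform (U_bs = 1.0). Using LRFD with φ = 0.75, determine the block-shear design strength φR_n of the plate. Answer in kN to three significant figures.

Shear plane L_v = 45 + 1·55 = 100 mm; A_gv = 100 × 14 = 1400 mm².
A_nv = (100 − 1.5·24) × 14 = 896 mm².
A_nt = (40 − 0.5·24) × 14 = 392 mm².
0.6 F_u A_nv = 252.7 kN; 0.6 F_y A_gv = 298.2 kN → shear rupture governs the shear term.
R_n = 252.7 + 1.0 × 470 × 392 / 1000 = 436.9 kN.
Design strength φR_n = 0.75 × 436.9 = 328 kN.

328 kN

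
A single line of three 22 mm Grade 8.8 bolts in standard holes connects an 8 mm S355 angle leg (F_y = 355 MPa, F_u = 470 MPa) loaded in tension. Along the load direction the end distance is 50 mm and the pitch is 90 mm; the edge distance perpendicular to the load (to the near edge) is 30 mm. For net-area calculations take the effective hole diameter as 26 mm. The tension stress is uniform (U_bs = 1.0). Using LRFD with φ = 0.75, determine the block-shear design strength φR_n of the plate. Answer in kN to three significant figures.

Shear plane L_v = 50 + 2·90 = 230 mm; A_gv = 230 × 8 = 1840 mm².
A_nv = (230 − 2.5·26) × 8 = 1320 mm².
A_nt = (30 − 0.5·26) × 8 = 136 mm².
0.6 F_u A_nv = 372.2 kN; 0.6 F_y A_gv = 391.9 kN → shear rupture governs the shear term.
R_n = 372.2 + 1.0 × 470 × 136 / 1000 = 436.2 kN.
Design strength φR_n = 0.75 × 436.2 = 327 kN.

327 kN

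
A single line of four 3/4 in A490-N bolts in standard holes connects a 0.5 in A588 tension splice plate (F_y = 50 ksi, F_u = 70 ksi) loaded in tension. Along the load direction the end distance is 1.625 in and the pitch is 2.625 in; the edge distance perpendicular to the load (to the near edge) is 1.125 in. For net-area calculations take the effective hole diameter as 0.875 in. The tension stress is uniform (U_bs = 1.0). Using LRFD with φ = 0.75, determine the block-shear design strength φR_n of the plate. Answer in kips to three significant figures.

Shear plane L_v = 1.625 + 3·2.625 = 9.5 in; A_gv = 9.5 × 0.5 = 4.75 in².
A_nv = (9.5 − 3.5·0.875) × 0.5 = 3.219 in².
A_nt = (1.125 − 0.5·0.875) × 0.5 = 0.3438 in².
0.6 F_u A_nv = 135.2 kips; 0.6 F_y A_gv = 142.5 kips → shear rupture governs the shear term.
R_n = 135.2 + 1.0 × 70 × 0.3438 = 159.2 kips.
Design strength φR_n = 0.75 × 159.2 = 119 kips.

119 kips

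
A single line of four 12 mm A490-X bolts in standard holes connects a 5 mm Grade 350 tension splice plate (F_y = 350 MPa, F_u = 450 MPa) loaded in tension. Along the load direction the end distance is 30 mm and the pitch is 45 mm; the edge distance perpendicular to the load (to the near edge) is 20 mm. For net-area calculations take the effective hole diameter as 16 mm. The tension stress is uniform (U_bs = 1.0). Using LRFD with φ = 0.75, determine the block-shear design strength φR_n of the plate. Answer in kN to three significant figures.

131 kN

Shear plane L_v = 30 + 3·45 = 165 mm; A_gv = 165 × 5 = 825 mm².
A_nv = (165 − 3.5·16) × 5 = 545 mm².
A_nt = (20 − 0.5·16) × 5 = 60 mm².
0.6 F_u A_nv = 147.2 kN; 0.6 F_y A_gv = 173.2 kN → shear rupture governs the shear term.
R_n = 147.2 + 1.0 × 450 × 60 / 1000 = 174.2 kN.
Design strength φR_n = 0.75 × 174.2 = 131 kN.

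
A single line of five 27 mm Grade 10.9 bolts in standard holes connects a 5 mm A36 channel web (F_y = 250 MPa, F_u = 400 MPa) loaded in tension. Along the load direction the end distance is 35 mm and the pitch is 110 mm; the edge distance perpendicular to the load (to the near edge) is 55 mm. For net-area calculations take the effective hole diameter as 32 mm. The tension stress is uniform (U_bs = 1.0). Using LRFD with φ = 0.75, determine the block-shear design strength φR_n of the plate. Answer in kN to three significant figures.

326 kN

Shear plane L_v = 35 + 4·110 = 475 mm; A_gv = 475 × 5 = 2375 mm².
A_nv = (475 − 4.5·32) × 5 = 1655 mm².
A_nt = (55 − 0.5·32) × 5 = 195 mm².
0.6 F_u A_nv = 397.2 kN; 0.6 F_y A_gv = 356.2 kN → shear yielding governs the shear term.
R_n = 356.2 + 1.0 × 400 × 195 / 1000 = 434.2 kN.
Design strength φR_n = 0.75 × 434.2 = 326 kN.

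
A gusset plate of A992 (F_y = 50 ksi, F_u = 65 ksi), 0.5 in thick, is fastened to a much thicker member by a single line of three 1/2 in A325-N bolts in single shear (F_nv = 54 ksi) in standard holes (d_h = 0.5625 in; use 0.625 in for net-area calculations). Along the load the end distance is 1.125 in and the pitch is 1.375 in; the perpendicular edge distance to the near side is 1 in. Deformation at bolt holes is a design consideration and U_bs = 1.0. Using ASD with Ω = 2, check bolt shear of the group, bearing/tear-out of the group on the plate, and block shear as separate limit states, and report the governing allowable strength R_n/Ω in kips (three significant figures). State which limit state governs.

Bolt shear: A_b = π·0.5²/4 = 0.1963 in²; R_n = 54 × 0.1963 × 3 × 1 = 31.81 kips → 31.81 / 2 = 15.9 kips.
Bearing: edge l_c = 0.8438, r_n = 32.91 kips; interior l_c = 0.8125, r_n = 31.69 kips; R_n = 32.91 + 2·31.69 = 96.28 kips → 48.1 kips.
Block shear: A_gv = 1.938, A_nv = 1.156, A_nt = 0.3438 in²; R_n = min(0.6F_uA_nv, 0.6F_yA_gv) + U_bs·F_u·A_nt = 67.44 kips → 33.7 kips.
Bolt shear governs: 15.9 kips.

15.9 kips (bolt shear governs)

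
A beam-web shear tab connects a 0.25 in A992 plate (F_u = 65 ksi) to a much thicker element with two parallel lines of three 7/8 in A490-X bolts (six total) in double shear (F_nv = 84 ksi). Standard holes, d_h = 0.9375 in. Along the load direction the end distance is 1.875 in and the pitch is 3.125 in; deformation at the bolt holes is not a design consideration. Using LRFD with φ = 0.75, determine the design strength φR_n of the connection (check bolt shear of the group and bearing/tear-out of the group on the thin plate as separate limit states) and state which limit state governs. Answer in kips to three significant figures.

179 kips (bearing governs)

Bolt shear: A_b = π·0.875²/4 = 0.6013 in²; R_n = 84 × 0.6013 × 6 × 2 = 606.1 kips → 0.75 × 606.1 = 455 kips.
Bearing (1.5 l_c t F_u ≤ 3.0 d t F_u): upper limit = 3.0·0.875·0.25·65 = 42.66 kips.
  Edge l_c = 1.875 − 0.9375/2 = 1.406 → r_n = 34.28 kips; interior l_c = 3.125 − 0.9375 = 2.188 → r_n = 42.66 kips.
  R_n,bearing = 2·34.28 + 4·42.66 = 239.2 kips → 0.75 × 239.2 = 179 kips.
Bearing governs: 179 kips.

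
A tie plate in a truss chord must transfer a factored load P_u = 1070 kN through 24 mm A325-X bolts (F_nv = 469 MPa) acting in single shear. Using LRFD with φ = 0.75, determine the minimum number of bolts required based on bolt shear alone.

7 bolts

A_b = π·24²/4 = 452.4 mm².
Per-bolt design strength φR_n = 0.75 × 469 × 452.4 × 1 / 1000 = 159.1 kN.
n ≥ 1070 / 159.1 = 6.724 → use 7 bolts.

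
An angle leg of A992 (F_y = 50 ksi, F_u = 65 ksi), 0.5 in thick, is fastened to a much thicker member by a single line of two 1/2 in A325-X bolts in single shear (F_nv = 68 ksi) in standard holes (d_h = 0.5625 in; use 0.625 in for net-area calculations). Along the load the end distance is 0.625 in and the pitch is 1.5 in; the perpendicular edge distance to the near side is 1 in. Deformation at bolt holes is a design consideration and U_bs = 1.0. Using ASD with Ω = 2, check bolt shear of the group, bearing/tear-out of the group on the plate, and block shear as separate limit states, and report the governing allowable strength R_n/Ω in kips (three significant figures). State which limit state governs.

13.4 kips (bolt shear governs)

Bolt shear: A_b = π·0.5²/4 = 0.1963 in²; R_n = 68 × 0.1963 × 2 × 1 = 26.7 kips → 26.7 / 2 = 13.4 kips.
Bearing: edge l_c = 0.3438, r_n = 13.41 kips; interior l_c = 0.9375, r_n = 36.56 kips; R_n = 13.41 + 1·36.56 = 49.97 kips → 25 kips.
Block shear: A_gv = 1.062, A_nv = 0.5938, A_nt = 0.3438 in²; R_n = min(0.6F_uA_nv, 0.6F_yA_gv) + U_bs·F_u·A_nt = 45.5 kips → 22.8 kips.
Bolt shear governs: 13.4 kips.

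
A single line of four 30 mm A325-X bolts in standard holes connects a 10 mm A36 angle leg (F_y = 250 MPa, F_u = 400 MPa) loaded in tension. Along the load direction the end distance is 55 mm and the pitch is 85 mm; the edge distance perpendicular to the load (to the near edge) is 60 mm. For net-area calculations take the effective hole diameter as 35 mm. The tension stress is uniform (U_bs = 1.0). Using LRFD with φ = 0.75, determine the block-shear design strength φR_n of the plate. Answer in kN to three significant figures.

465 kN

Shear plane L_v = 55 + 3·85 = 310 mm; A_gv = 310 × 10 = 3100 mm².
A_nv = (310 − 3.5·35) × 10 = 1875 mm².
A_nt = (60 − 0.5·35) × 10 = 425 mm².
0.6 F_u A_nv = 450 kN; 0.6 F_y A_gv = 465 kN → shear rupture governs the shear term.
R_n = 450 + 1.0 × 400 × 425 / 1000 = 620 kN.
Design strength φR_n = 0.75 × 620 = 465 kN.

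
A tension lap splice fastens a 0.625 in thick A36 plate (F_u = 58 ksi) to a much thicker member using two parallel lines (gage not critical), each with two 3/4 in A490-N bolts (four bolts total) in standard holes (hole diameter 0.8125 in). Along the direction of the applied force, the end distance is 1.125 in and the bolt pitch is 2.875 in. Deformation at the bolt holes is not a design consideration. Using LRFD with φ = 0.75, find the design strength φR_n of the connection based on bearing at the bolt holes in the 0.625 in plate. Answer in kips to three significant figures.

Per bolt r_n = 1.5 l_c t F_u ≤ 3.0 d t F_u; upper limit = 3.0 × 0.75 × 0.625 × 58 = 81.56 kips.
Edge bolt: l_c = 1.125 − 0.8125/2 = 0.7188 in → 1.5 × 0.7188 × 0.625 × 58 = 39.08 → r_n = 39.08 kips.
Interior bolts: l_c = 2.875 − 0.8125 = 2.062 in → 1.5 × 2.062 × 0.625 × 58 = 112.1 → r_n = 81.56 kips.
R_n = 2 × 39.08 + 2 × 81.56 = 241.3 kips.
Design strength φR_n = 0.75 × 241.3 = 181 kips.

181 kips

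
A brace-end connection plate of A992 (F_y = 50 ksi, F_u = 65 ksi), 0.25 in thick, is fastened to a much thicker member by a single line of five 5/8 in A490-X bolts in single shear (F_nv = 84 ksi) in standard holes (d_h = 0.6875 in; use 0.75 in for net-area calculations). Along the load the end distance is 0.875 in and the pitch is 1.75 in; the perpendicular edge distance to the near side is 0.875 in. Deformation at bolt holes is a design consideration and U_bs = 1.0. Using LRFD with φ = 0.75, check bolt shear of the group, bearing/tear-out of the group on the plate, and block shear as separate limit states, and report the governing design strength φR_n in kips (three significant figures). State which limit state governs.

Bolt shear: A_b = π·0.625²/4 = 0.3068 in²; R_n = 84 × 0.3068 × 5 × 1 = 128.9 kips → 0.75 × 128.9 = 96.6 kips.
Bearing: edge l_c = 0.5312, r_n = 10.36 kips; interior l_c = 1.062, r_n = 20.72 kips; R_n = 10.36 + 4·20.72 = 93.23 kips → 69.9 kips.
Block shear: A_gv = 1.969, A_nv = 1.125, A_nt = 0.125 in²; R_n = min(0.6F_uA_nv, 0.6F_yA_gv) + U_bs·F_u·A_nt = 52 kips → 39 kips.
Block shear governs: 39 kips.

39 kips (block shear governs)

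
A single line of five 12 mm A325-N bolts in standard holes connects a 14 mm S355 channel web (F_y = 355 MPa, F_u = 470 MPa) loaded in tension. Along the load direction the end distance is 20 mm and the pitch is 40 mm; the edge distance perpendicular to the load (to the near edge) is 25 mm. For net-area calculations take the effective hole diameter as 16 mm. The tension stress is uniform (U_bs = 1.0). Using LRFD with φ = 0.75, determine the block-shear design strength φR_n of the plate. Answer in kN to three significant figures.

404 kN

Shear plane L_v = 20 + 4·40 = 180 mm; A_gv = 180 × 14 = 2520 mm².
A_nv = (180 − 4.5·16) × 14 = 1512 mm².
A_nt = (25 − 0.5·16) × 14 = 238 mm².
0.6 F_u A_nv = 426.4 kN; 0.6 F_y A_gv = 536.8 kN → shear rupture governs the shear term.
R_n = 426.4 + 1.0 × 470 × 238 / 1000 = 538.2 kN.
Design strength φR_n = 0.75 × 538.2 = 404 kN.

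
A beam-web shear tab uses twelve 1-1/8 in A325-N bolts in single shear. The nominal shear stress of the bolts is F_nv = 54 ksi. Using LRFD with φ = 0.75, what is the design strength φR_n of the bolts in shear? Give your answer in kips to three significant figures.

483 kips

A_b = π × 1.125² / 4 = 0.994 in².
R_n = F_nv · A_b · n · n_s = 54 × 0.994 × 12 × 1 = 644.1 kips.
Design strength φR_n = 0.75 × 644.1 = 483 kips.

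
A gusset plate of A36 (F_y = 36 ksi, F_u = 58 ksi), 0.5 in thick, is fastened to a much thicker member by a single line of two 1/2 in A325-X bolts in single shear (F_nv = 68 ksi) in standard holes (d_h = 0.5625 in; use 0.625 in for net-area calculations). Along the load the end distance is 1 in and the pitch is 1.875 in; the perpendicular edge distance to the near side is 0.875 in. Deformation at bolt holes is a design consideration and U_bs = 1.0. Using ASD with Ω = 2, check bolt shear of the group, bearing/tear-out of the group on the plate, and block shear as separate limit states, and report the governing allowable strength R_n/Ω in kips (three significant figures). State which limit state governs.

Bolt shear: A_b = π·0.5²/4 = 0.1963 in²; R_n = 68 × 0.1963 × 2 × 1 = 26.7 kips → 26.7 / 2 = 13.4 kips.
Bearing: edge l_c = 0.7188, r_n = 25.01 kips; interior l_c = 1.312, r_n = 34.8 kips; R_n = 25.01 + 1·34.8 = 59.81 kips → 29.9 kips.
Block shear: A_gv = 1.438, A_nv = 0.9688, A_nt = 0.2812 in²; R_n = min(0.6F_uA_nv, 0.6F_yA_gv) + U_bs·F_u·A_nt = 47.36 kips → 23.7 kips.
Bolt shear governs: 13.4 kips.

13.4 kips (bolt shear governs)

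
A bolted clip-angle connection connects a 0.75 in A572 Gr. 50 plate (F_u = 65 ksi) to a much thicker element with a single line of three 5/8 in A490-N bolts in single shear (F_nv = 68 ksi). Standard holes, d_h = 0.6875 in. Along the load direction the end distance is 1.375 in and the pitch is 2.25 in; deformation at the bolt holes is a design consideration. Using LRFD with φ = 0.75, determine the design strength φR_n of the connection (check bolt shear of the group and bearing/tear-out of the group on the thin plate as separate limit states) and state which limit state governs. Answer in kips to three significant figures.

46.9 kips (bolt shear governs)

Bolt shear: A_b = π·0.625²/4 = 0.3068 in²; R_n = 68 × 0.3068 × 3 × 1 = 62.59 kips → 0.75 × 62.59 = 46.9 kips.
Bearing (1.2 l_c t F_u ≤ 2.4 d t F_u): upper limit = 2.4·0.625·0.75·65 = 73.12 kips.
  Edge l_c = 1.375 − 0.6875/2 = 1.031 → r_n = 60.33 kips; interior l_c = 2.25 − 0.6875 = 1.562 → r_n = 73.12 kips.
  R_n,bearing = 1·60.33 + 2·73.12 = 206.6 kips → 0.75 × 206.6 = 155 kips.
Bolt shear governs: 46.9 kips.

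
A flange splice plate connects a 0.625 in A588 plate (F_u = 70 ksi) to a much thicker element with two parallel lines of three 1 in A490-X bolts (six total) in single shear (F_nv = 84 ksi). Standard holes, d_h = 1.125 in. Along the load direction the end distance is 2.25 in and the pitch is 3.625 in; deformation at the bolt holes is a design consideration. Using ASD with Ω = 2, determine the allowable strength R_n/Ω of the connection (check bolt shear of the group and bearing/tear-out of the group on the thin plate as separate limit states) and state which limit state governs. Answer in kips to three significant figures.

198 kips (bolt shear governs)

Bolt shear: A_b = π·1²/4 = 0.7854 in²; R_n = 84 × 0.7854 × 6 × 1 = 395.8 kips → 395.8 / 2 = 198 kips.
Bearing (1.2 l_c t F_u ≤ 2.4 d t F_u): upper limit = 2.4·1·0.625·70 = 105 kips.
  Edge l_c = 2.25 − 1.125/2 = 1.688 → r_n = 88.59 kips; interior l_c = 3.625 − 1.125 = 2.5 → r_n = 105 kips.
  R_n,bearing = 2·88.59 + 4·105 = 597.2 kips → 597.2 / 2 = 299 kips.
Bolt shear governs: 198 kips.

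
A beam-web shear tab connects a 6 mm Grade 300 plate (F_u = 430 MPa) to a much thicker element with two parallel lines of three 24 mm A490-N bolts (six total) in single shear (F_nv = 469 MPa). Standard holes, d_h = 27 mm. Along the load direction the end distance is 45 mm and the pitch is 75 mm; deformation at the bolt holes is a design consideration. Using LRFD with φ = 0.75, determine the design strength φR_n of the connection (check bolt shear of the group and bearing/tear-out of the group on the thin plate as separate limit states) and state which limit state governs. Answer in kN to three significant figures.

Bolt shear: A_b = π·24²/4 = 452.4 mm²; R_n = 469 × 452.4 × 6 × 1 / 1000 = 1273 kN → 0.75 × 1273 = 955 kN.
Bearing (1.2 l_c t F_u ≤ 2.4 d t F_u): upper limit = 2.4·24·6·430 / 1000 = 148.6 kN.
  Edge l_c = 45 − 27/2 = 31.5 → r_n = 97.52 kN; interior l_c = 75 − 27 = 48 → r_n = 148.6 kN.
  R_n,bearing = 2·97.52 + 4·148.6 = 789.5 kN → 0.75 × 789.5 = 592 kN.
Bearing governs: 592 kN.

592 kN (bearing governs)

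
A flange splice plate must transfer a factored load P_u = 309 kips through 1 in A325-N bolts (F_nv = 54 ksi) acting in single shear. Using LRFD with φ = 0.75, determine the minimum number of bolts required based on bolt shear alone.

A_b = π·1²/4 = 0.7854 in².
Per-bolt design strength φR_n = 0.75 × 54 × 0.7854 × 1 = 31.81 kips.
n ≥ 309 / 31.81 = 9.714 → use 10 bolts.

10 bolts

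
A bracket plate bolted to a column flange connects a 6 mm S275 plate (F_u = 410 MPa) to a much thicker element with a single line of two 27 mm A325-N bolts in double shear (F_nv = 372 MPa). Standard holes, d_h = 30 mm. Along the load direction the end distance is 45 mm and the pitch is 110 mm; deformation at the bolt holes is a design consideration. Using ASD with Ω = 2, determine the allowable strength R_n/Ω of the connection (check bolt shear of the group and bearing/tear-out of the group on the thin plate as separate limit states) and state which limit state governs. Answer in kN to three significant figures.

124 kN (bearing governs)

Bolt shear: A_b = π·27²/4 = 572.6 mm²; R_n = 372 × 572.6 × 2 × 2 / 1000 = 852 kN → 852 / 2 = 426 kN.
Bearing (1.2 l_c t F_u ≤ 2.4 d t F_u): upper limit = 2.4·27·6·410 / 1000 = 159.4 kN.
  Edge l_c = 45 − 30/2 = 30 → r_n = 88.56 kN; interior l_c = 110 − 30 = 80 → r_n = 159.4 kN.
  R_n,bearing = 1·88.56 + 1·159.4 = 248 kN → 248 / 2 = 124 kN.
Bearing governs: 124 kN.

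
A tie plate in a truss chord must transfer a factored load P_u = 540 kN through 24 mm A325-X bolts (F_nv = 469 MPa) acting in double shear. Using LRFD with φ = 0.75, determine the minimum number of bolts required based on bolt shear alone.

A_b = π·24²/4 = 452.4 mm².
Per-bolt design strength φR_n = 0.75 × 469 × 452.4 × 2 / 1000 = 318.3 kN.
n ≥ 540 / 318.3 = 1.697 → use 2 bolts.

2 bolts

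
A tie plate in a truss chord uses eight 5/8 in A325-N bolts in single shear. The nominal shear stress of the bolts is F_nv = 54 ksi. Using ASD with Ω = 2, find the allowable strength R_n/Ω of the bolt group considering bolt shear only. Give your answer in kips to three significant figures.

66.3 kips

A_b = π × 0.625² / 4 = 0.3068 in².
R_n = F_nv · A_b · n · n_s = 54 × 0.3068 × 8 × 1 = 132.5 kips.
Allowable strength R_n/Ω = 132.5 / 2 = 66.3 kips.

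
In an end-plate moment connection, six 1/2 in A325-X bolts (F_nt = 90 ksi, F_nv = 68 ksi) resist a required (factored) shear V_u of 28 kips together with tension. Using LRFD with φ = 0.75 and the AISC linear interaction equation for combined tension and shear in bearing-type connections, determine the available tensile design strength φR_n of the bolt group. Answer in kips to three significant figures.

66.3 kips

A_b = π·0.5²/4 = 0.1963 in²; f_rv = 28 / (6 × 0.1963) = 23.77 ksi.
F'_nt = 1.3 F_nt − (F_nt / φF_nv) f_rv = 1.3·90 − (90/(0.75·68))·23.77 = 75.06 ksi, capped at F_nt → F'_nt = 75.06 ksi.
R_n = F'_nt · A_b · n = 75.06 × 0.1963 × 6 = 88.43 kips.
Design strength φR_n = 0.75 × 88.43 = 66.3 kips.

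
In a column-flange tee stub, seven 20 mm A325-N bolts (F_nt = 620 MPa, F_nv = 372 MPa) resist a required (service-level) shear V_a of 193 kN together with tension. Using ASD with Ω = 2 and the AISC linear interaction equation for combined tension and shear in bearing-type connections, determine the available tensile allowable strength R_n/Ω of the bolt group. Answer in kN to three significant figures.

565 kN

A_b = π·20²/4 = 314.2 mm²; f_rv = 193 × 1000 / (7 × 314.2) = 87.76 MPa.
F'_nt = 1.3 F_nt − (Ω F_nt / F_nv) f_rv = 1.3·620 − (2·620/372)·87.76 = 513.5 MPa, capped at F_nt → F'_nt = 513.5 MPa.
R_n = F'_nt · A_b · n = 513.5 × 314.2 × 7 / 1000 = 1129 kN.
Allowable strength R_n/Ω = 1129 / 2 = 565 kN.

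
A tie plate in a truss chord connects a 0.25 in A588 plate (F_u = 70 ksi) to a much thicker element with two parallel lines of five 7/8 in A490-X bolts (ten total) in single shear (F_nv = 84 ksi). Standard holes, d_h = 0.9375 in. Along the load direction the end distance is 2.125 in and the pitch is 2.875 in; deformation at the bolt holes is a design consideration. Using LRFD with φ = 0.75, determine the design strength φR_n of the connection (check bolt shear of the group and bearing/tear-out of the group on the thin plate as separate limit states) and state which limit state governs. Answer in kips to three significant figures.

Bolt shear: A_b = π·0.875²/4 = 0.6013 in²; R_n = 84 × 0.6013 × 10 × 1 = 505.1 kips → 0.75 × 505.1 = 379 kips.
Bearing (1.2 l_c t F_u ≤ 2.4 d t F_u): upper limit = 2.4·0.875·0.25·70 = 36.75 kips.
  Edge l_c = 2.125 − 0.9375/2 = 1.656 → r_n = 34.78 kips; interior l_c = 2.875 − 0.9375 = 1.938 → r_n = 36.75 kips.
  R_n,bearing = 2·34.78 + 8·36.75 = 363.6 kips → 0.75 × 363.6 = 273 kips.
Bearing governs: 273 kips.

273 kips (bearing governs)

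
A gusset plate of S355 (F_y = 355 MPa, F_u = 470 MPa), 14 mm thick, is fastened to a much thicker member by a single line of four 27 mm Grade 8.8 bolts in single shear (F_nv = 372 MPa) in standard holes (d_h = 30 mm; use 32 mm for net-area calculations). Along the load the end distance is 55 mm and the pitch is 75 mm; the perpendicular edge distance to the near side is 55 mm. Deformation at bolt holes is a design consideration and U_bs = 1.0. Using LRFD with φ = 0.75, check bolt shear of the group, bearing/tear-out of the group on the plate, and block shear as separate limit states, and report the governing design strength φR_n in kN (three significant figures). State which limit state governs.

639 kN (bolt shear governs)

Bolt shear: A_b = π·27²/4 = 572.6 mm²; R_n = 372 × 572.6 × 4 × 1 / 1000 = 852 kN → 0.75 × 852 = 639 kN.
Bearing: edge l_c = 40, r_n = 315.8 kN; interior l_c = 45, r_n = 355.3 kN; R_n = 315.8 + 3·355.3 = 1382 kN → 1040 kN.
Block shear: A_gv = 3920, A_nv = 2352, A_nt = 546 mm²; R_n = min(0.6F_uA_nv, 0.6F_yA_gv) + U_bs·F_u·A_nt = 919.9 kN → 690 kN.
Bolt shear governs: 639 kN.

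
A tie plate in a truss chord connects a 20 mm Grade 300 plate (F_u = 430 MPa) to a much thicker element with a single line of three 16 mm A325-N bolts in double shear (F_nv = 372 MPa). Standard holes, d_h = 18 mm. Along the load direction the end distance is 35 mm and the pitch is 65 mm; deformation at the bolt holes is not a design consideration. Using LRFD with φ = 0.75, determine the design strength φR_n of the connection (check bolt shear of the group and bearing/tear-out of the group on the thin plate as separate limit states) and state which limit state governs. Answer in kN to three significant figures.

337 kN (bolt shear governs)

Bolt shear: A_b = π·16²/4 = 201.1 mm²; R_n = 372 × 201.1 × 3 × 2 / 1000 = 448.8 kN → 0.75 × 448.8 = 337 kN.
Bearing (1.5 l_c t F_u ≤ 3.0 d t F_u): upper limit = 3.0·16·20·430 / 1000 = 412.8 kN.
  Edge l_c = 35 − 18/2 = 26 → r_n = 335.4 kN; interior l_c = 65 − 18 = 47 → r_n = 412.8 kN.
  R_n,bearing = 1·335.4 + 2·412.8 = 1161 kN → 0.75 × 1161 = 871 kN.
Bolt shear governs: 337 kN.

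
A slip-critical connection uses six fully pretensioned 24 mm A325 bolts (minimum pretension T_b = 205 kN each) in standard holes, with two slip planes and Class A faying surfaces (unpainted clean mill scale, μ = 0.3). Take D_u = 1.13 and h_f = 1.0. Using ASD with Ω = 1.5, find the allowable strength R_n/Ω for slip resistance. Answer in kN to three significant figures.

556 kN

R_n = μ · D_u · h_f · T_b · n_s · n_b = 0.3 × 1.13 × 1.0 × 205 × 2 × 6 = 833.9 kN.
Allowable strength R_n/Ω = 833.9 / 1.5 = 556 kN.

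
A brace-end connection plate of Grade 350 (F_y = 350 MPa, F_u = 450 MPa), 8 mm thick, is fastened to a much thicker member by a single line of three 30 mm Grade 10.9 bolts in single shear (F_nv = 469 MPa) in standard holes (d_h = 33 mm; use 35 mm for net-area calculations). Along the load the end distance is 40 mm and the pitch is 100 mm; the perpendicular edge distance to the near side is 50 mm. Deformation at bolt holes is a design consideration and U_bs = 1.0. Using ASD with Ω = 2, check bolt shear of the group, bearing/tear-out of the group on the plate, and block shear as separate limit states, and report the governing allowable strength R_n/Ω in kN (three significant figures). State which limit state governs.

223 kN (block shear governs)

Bolt shear: A_b = π·30²/4 = 706.9 mm²; R_n = 469 × 706.9 × 3 × 1 / 1000 = 994.5 kN → 994.5 / 2 = 497 kN.
Bearing: edge l_c = 23.5, r_n = 101.5 kN; interior l_c = 67, r_n = 259.2 kN; R_n = 101.5 + 2·259.2 = 619.9 kN → 310 kN.
Block shear: A_gv = 1920, A_nv = 1220, A_nt = 260 mm²; R_n = min(0.6F_uA_nv, 0.6F_yA_gv) + U_bs·F_u·A_nt = 446.4 kN → 223 kN.
Block shear governs: 223 kN.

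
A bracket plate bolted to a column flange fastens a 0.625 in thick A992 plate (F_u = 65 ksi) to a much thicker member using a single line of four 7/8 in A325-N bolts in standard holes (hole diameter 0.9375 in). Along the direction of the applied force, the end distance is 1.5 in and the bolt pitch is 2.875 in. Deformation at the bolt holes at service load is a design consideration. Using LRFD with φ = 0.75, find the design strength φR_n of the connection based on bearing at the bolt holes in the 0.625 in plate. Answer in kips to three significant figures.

Per bolt r_n = 1.2 l_c t F_u ≤ 2.4 d t F_u; upper limit = 2.4 × 0.875 × 0.625 × 65 = 85.31 kips.
Edge bolt: l_c = 1.5 − 0.9375/2 = 1.031 in → 1.2 × 1.031 × 0.625 × 65 = 50.27 → r_n = 50.27 kips.
Interior bolts: l_c = 2.875 − 0.9375 = 1.938 in → 1.2 × 1.938 × 0.625 × 65 = 94.45 → r_n = 85.31 kips.
R_n = 1 × 50.27 + 3 × 85.31 = 306.2 kips.
Design strength φR_n = 0.75 × 306.2 = 230 kips.

230 kips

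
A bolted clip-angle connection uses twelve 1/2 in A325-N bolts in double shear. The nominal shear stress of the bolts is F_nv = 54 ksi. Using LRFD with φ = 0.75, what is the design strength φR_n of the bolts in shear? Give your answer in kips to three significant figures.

191 kips

A_b = π × 0.5² / 4 = 0.1963 in².
R_n = F_nv · A_b · n · n_s = 54 × 0.1963 × 12 × 2 = 254.5 kips.
Design strength φR_n = 0.75 × 254.5 = 191 kips.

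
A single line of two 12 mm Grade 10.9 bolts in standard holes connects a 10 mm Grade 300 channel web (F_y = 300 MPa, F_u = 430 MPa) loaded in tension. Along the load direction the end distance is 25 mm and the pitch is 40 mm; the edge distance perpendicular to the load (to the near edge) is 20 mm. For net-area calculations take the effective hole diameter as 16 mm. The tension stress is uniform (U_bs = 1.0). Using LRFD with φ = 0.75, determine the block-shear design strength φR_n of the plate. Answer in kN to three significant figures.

118 kN

Shear plane L_v = 25 + 1·40 = 65 mm; A_gv = 65 × 10 = 650 mm².
A_nv = (65 − 1.5·16) × 10 = 410 mm².
A_nt = (20 − 0.5·16) × 10 = 120 mm².
0.6 F_u A_nv = 105.8 kN; 0.6 F_y A_gv = 117 kN → shear rupture governs the shear term.
R_n = 105.8 + 1.0 × 430 × 120 / 1000 = 157.4 kN.
Design strength φR_n = 0.75 × 157.4 = 118 kN.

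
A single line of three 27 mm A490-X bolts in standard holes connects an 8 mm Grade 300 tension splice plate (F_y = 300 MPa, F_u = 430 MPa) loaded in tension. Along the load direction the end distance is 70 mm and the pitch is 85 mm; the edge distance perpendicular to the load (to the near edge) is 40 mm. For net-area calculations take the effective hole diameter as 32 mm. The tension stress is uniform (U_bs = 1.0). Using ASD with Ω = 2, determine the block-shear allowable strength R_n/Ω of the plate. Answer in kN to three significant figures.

Shear plane L_v = 70 + 2·85 = 240 mm; A_gv = 240 × 8 = 1920 mm².
A_nv = (240 − 2.5·32) × 8 = 1280 mm².
A_nt = (40 − 0.5·32) × 8 = 192 mm².
0.6 F_u A_nv = 330.2 kN; 0.6 F_y A_gv = 345.6 kN → shear rupture governs the shear term.
R_n = 330.2 + 1.0 × 430 × 192 / 1000 = 412.8 kN.
Allowable strength R_n/Ω = 412.8 / 2 = 206 kN.

206 kN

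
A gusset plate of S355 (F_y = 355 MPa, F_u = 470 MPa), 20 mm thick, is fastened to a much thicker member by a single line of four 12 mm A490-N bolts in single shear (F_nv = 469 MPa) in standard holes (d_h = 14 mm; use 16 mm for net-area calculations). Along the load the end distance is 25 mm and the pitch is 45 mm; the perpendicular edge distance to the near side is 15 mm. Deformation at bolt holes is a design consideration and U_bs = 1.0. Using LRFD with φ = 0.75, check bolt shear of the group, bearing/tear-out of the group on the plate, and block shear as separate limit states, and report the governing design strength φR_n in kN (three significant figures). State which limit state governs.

Bolt shear: A_b = π·12²/4 = 113.1 mm²; R_n = 469 × 113.1 × 4 × 1 / 1000 = 212.2 kN → 0.75 × 212.2 = 159 kN.
Bearing: edge l_c = 18, r_n = 203 kN; interior l_c = 31, r_n = 270.7 kN; R_n = 203 + 3·270.7 = 1015 kN → 761 kN.
Block shear: A_gv = 3200, A_nv = 2080, A_nt = 140 mm²; R_n = min(0.6F_uA_nv, 0.6F_yA_gv) + U_bs·F_u·A_nt = 652.4 kN → 489 kN.
Bolt shear governs: 159 kN.

159 kN (bolt shear governs)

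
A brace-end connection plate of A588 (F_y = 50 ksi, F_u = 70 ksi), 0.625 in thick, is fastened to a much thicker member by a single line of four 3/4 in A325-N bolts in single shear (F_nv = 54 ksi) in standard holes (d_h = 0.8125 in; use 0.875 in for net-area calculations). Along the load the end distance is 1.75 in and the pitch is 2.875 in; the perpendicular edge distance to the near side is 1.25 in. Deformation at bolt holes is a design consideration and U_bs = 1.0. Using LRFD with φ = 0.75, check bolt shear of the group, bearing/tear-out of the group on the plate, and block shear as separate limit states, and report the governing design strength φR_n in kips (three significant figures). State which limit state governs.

71.6 kips (bolt shear governs)

Bolt shear: A_b = π·0.75²/4 = 0.4418 in²; R_n = 54 × 0.4418 × 4 × 1 = 95.43 kips → 0.75 × 95.43 = 71.6 kips.
Bearing: edge l_c = 1.344, r_n = 70.55 kips; interior l_c = 2.062, r_n = 78.75 kips; R_n = 70.55 + 3·78.75 = 306.8 kips → 230 kips.
Block shear: A_gv = 6.484, A_nv = 4.57, A_nt = 0.5078 in²; R_n = min(0.6F_uA_nv, 0.6F_yA_gv) + U_bs·F_u·A_nt = 227.5 kips → 171 kips.
Bolt shear governs: 71.6 kips.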